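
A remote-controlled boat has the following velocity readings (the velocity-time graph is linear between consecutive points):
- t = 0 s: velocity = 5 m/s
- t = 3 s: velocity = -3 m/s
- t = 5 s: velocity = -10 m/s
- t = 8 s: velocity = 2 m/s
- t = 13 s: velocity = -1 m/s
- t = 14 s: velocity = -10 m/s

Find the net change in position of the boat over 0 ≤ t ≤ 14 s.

-25 m

Displacement is the signed area under the v-t curve.
0–3 s: ½(5 + -3)(3) = 3 m
3–5 s: ½(-3 + -10)(2) = -13 m
5–8 s: ½(-10 + 2)(3) = -12 m
8–13 s: ½(2 + -1)(5) = 2.5 m
13–14 s: ½(-1 + -10)(1) = -5.5 m
Net displacement = -25 m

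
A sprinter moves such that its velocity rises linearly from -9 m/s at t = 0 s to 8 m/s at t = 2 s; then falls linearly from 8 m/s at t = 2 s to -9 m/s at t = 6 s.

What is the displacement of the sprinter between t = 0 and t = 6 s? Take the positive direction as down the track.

Displacement is the signed area under the v-t curve.
0–2 s: ½(-9 + 8)(2) = -1 m
2–6 s: ½(8 + -9)(4) = -2 m
Net displacement = -3 m

-3 m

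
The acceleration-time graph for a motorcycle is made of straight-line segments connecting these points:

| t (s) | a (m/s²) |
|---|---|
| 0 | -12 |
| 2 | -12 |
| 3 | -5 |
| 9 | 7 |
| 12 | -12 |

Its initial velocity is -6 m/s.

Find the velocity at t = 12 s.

-40 m/s

Δv equals the area under the a-t graph; then v = v₀ + Δv.
0–2 s: -12 × 2 = -24 m/s
2–3 s: ½(-12 + -5)(1) = -8.5 m/s
3–9 s: ½(-5 + 7)(6) = 6 m/s
9–12 s: ½(7 + -12)(3) = -7.5 m/s
Δv = -34 m/s, so v(12) = -6 + (-34) = -40 m/s.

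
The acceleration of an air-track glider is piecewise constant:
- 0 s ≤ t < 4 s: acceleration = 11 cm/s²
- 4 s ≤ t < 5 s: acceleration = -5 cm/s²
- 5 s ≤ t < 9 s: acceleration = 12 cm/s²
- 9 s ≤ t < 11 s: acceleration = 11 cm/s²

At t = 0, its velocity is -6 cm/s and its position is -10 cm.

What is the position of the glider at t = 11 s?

501.5 cm

On each constant-a segment, Δv = aΔt and Δx = v₀Δt + ½aΔt²; chain segment to segment.
0–4 s: v starts -6 cm/s; Δx = -6·4 + ½·11·4² = 64 cm; v ends 38 cm/s.
4–5 s: v starts 38 cm/s; Δx = 38·1 + ½·-5·1² = 35.5 cm; v ends 33 cm/s.
5–9 s: v starts 33 cm/s; Δx = 33·4 + ½·12·4² = 228 cm; v ends 81 cm/s.
9–11 s: v starts 81 cm/s; Δx = 81·2 + ½·11·2² = 184 cm; v ends 103 cm/s.
x(11) = -10 + Σ Δx = 501.5 cm.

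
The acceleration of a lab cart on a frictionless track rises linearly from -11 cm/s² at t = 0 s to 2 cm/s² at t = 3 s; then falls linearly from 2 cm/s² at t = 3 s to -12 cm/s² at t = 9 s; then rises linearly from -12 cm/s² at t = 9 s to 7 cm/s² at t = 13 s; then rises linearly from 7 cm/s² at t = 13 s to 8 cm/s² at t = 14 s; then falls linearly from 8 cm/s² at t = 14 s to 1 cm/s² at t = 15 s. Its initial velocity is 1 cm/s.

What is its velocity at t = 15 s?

Δv equals the area under the a-t graph; then v = v₀ + Δv.
0–3 s: ½(-11 + 2)(3) = -13.5 cm/s
3–9 s: ½(2 + -12)(6) = -30 cm/s
9–13 s: ½(-12 + 7)(4) = -10 cm/s
13–14 s: ½(7 + 8)(1) = 7.5 cm/s
14–15 s: ½(8 + 1)(1) = 4.5 cm/s
Δv = -41.5 cm/s, so v(15) = 1 + (-41.5) = -40.5 cm/s.

-40.5 cm/s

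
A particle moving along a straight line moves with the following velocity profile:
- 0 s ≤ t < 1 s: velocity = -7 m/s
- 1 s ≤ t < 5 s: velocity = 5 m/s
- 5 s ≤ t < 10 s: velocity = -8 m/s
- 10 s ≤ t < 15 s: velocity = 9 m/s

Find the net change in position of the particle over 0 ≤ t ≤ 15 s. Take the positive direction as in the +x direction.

18 m

Displacement is the signed area under the v-t curve.
0–1 s: -7 × 1 = -7 m
1–5 s: 5 × 4 = 20 m
5–10 s: -8 × 5 = -40 m
10–15 s: 9 × 5 = 45 m
Net displacement = 18 m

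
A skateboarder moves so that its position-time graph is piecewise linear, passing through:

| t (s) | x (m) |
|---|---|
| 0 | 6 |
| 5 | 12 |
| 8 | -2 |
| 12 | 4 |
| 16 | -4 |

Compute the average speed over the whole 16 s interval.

2.125 m/s

Average speed = (total path length)/(elapsed time); on a piecewise-linear x-t graph the path length is Σ|Δx|.
0–5 s: |Δx| = |12 − 6| = 6 m
5–8 s: |Δx| = |-2 − 12| = 14 m
8–12 s: |Δx| = |4 − -2| = 6 m
12–16 s: |Δx| = |-4 − 4| = 8 m
Total path = 34 m; average speed = 34/16 = 2.125 m/s.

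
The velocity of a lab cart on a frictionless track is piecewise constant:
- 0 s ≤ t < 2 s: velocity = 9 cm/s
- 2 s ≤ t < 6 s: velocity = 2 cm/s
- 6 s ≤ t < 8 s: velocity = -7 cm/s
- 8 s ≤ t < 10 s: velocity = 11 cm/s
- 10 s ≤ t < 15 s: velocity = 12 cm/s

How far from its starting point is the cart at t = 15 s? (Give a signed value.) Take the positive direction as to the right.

Displacement is the signed area under the v-t curve.
0–2 s: 9 × 2 = 18 cm
2–6 s: 2 × 4 = 8 cm
6–8 s: -7 × 2 = -14 cm
8–10 s: 11 × 2 = 22 cm
10–15 s: 12 × 5 = 60 cm
Net displacement = 94 cm

94 cm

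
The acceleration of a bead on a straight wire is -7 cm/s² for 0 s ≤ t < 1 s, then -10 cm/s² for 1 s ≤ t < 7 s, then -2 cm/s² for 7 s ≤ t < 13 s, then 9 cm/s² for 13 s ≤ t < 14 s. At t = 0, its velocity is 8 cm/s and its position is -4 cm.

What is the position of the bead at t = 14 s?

On each constant-a segment, Δv = aΔt and Δx = v₀Δt + ½aΔt²; chain segment to segment.
0–1 s: v starts 8 cm/s; Δx = 8·1 + ½·-7·1² = 4.5 cm; v ends 1 cm/s.
1–7 s: v starts 1 cm/s; Δx = 1·6 + ½·-10·6² = -174 cm; v ends -59 cm/s.
7–13 s: v starts -59 cm/s; Δx = -59·6 + ½·-2·6² = -390 cm; v ends -71 cm/s.
13–14 s: v starts -71 cm/s; Δx = -71·1 + ½·9·1² = -66.5 cm; v ends -62 cm/s.
x(14) = -4 + Σ Δx = -630 cm.

-630 cm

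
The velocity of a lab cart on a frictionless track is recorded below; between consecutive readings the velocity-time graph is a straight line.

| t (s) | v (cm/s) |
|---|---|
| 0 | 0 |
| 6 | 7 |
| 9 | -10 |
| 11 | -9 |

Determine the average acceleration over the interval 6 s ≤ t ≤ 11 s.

Average acceleration = Δv/Δt = (-9 − 7)/(11 − 6) = -3.2 cm/s².

-3.2 cm/s²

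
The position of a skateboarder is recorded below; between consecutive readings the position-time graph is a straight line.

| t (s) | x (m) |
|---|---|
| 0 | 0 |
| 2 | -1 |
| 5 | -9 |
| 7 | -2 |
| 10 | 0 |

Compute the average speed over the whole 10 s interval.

Average speed = (total path length)/(elapsed time); on a piecewise-linear x-t graph the path length is Σ|Δx|.
0–2 s: |Δx| = |-1 − 0| = 1 m
2–5 s: |Δx| = |-9 − -1| = 8 m
5–7 s: |Δx| = |-2 − -9| = 7 m
7–10 s: |Δx| = |0 − -2| = 2 m
Total path = 18 m; average speed = 18/10 = 1.8 m/s.

1.8 m/s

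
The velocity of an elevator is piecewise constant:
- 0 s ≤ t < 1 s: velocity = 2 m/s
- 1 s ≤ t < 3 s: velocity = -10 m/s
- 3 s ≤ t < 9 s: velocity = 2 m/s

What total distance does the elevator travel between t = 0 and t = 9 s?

34 m

Distance (not displacement) is the total path length: add the absolute areas under v-t.
0–1 s: |2| × 1 = 2 m
1–3 s: |-10| × 2 = 20 m
3–9 s: |2| × 6 = 12 m
Total distance = 34 m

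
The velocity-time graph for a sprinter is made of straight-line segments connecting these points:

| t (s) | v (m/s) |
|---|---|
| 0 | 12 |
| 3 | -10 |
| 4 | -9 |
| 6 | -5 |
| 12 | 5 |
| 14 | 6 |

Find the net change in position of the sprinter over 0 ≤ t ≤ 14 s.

Displacement is the signed area under the v-t curve.
0–3 s: ½(12 + -10)(3) = 3 m
3–4 s: ½(-10 + -9)(1) = -9.5 m
4–6 s: ½(-9 + -5)(2) = -14 m
6–12 s: ½(-5 + 5)(6) = 0 m
12–14 s: ½(5 + 6)(2) = 11 m
Net displacement = -9.5 m

-9.5 m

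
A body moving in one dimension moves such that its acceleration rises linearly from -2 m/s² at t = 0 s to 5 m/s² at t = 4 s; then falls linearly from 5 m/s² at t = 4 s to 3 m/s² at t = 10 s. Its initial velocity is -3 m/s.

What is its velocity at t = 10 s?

Δv equals the area under the a-t graph; then v = v₀ + Δv.
0–4 s: ½(-2 + 5)(4) = 6 m/s
4–10 s: ½(5 + 3)(6) = 24 m/s
Δv = 30 m/s, so v(10) = -3 + (30) = 27 m/s.

27 m/s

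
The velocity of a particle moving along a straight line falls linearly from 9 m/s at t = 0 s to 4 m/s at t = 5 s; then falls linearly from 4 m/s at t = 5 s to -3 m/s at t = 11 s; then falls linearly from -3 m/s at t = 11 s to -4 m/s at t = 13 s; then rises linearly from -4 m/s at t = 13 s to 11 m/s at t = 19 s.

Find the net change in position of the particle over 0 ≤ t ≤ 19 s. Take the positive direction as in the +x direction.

49.5 m

Net displacement equals the area under the velocity-time graph (areas below the axis count negative).
0–5 s: ½(9 + 4)(5) = 32.5 m
5–11 s: ½(4 + -3)(6) = 3 m
11–13 s: ½(-3 + -4)(2) = -7 m
13–19 s: ½(-4 + 11)(6) = 21 m
Net displacement = 49.5 m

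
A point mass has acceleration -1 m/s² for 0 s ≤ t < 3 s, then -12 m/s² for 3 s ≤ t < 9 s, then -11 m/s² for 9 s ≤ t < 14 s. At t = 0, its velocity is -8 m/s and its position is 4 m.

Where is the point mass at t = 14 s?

On each constant-a segment, Δv = aΔt and Δx = v₀Δt + ½aΔt²; chain segment to segment.
0–3 s: v starts -8 m/s; Δx = -8·3 + ½·-1·3² = -28.5 m; v ends -11 m/s.
3–9 s: v starts -11 m/s; Δx = -11·6 + ½·-12·6² = -282 m; v ends -83 m/s.
9–14 s: v starts -83 m/s; Δx = -83·5 + ½·-11·5² = -552.5 m; v ends -138 m/s.
x(14) = 4 + Σ Δx = -859 m.

-859 m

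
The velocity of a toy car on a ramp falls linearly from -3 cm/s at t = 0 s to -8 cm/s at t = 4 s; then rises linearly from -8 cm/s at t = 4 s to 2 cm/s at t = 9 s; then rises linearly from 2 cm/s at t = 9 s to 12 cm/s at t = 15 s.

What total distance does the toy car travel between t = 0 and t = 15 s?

Distance (not displacement) is the total path length: add the absolute areas under v-t.
0–4 s: |½(-3 + -8)(4)| = 22 cm
4–9 s: v = 0 at t = 8 s; triangle areas 16 + 1 = 17 cm
9–15 s: |½(2 + 12)(6)| = 42 cm
Total distance = 81 cm

81 cm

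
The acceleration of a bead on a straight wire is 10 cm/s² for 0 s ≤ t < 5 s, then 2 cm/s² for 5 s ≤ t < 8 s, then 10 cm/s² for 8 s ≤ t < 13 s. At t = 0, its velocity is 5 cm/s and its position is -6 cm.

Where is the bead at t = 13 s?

On each constant-a segment, Δv = aΔt and Δx = v₀Δt + ½aΔt²; chain segment to segment.
0–5 s: v starts 5 cm/s; Δx = 5·5 + ½·10·5² = 150 cm; v ends 55 cm/s.
5–8 s: v starts 55 cm/s; Δx = 55·3 + ½·2·3² = 174 cm; v ends 61 cm/s.
8–13 s: v starts 61 cm/s; Δx = 61·5 + ½·10·5² = 430 cm; v ends 111 cm/s.
x(13) = -6 + Σ Δx = 748 cm.

748 cm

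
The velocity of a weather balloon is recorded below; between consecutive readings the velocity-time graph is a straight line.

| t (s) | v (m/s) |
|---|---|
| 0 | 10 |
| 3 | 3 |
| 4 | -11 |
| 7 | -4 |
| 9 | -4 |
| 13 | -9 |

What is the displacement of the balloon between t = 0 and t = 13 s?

-41 m

Displacement is the signed area under the v-t curve.
0–3 s: ½(10 + 3)(3) = 19.5 m
3–4 s: ½(3 + -11)(1) = -4 m
4–7 s: ½(-11 + -4)(3) = -22.5 m
7–9 s: -4 × 2 = -8 m
9–13 s: ½(-4 + -9)(4) = -26 m
Net displacement = -41 m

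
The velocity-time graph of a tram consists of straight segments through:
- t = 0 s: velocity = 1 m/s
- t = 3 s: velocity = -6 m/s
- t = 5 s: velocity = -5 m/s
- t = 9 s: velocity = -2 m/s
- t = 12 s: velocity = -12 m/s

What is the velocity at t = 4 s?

-5.5 m/s

On 3–5 s the graph is linear from -6 to -5 m/s: v(4) = -6 + (-5 − -6)·(4 − 3)/(5 − 3) = -5.5 m/s.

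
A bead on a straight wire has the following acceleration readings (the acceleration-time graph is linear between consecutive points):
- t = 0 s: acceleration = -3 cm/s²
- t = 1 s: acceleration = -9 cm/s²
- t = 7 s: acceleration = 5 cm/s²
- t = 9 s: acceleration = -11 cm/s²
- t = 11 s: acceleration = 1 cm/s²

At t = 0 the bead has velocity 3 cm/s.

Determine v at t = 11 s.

Δv equals the area under the a-t graph; then v = v₀ + Δv.
0–1 s: ½(-3 + -9)(1) = -6 cm/s
1–7 s: ½(-9 + 5)(6) = -12 cm/s
7–9 s: ½(5 + -11)(2) = -6 cm/s
9–11 s: ½(-11 + 1)(2) = -10 cm/s
Δv = -34 cm/s, so v(11) = 3 + (-34) = -31 cm/s.

-31 cm/s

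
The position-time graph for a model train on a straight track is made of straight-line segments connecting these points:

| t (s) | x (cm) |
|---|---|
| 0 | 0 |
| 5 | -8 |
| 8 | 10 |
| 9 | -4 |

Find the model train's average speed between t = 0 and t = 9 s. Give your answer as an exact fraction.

40/9 cm/s

Average speed = (total path length)/(elapsed time); on a piecewise-linear x-t graph the path length is Σ|Δx|.
0–5 s: |Δx| = |-8 − 0| = 8 cm
5–8 s: |Δx| = |10 − -8| = 18 cm
8–9 s: |Δx| = |-4 − 10| = 14 cm
Total path = 40 cm; average speed = 40/9 = 40/9 cm/s.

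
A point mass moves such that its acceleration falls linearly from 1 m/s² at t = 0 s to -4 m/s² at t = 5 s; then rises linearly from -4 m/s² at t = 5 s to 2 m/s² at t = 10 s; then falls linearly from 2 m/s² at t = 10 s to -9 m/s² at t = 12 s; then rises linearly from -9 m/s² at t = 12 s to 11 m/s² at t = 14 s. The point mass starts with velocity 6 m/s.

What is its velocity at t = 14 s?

Δv equals the area under the a-t graph; then v = v₀ + Δv.
0–5 s: ½(1 + -4)(5) = -7.5 m/s
5–10 s: ½(-4 + 2)(5) = -5 m/s
10–12 s: ½(2 + -9)(2) = -7 m/s
12–14 s: ½(-9 + 11)(2) = 2 m/s
Δv = -17.5 m/s, so v(14) = 6 + (-17.5) = -11.5 m/s.

-11.5 m/s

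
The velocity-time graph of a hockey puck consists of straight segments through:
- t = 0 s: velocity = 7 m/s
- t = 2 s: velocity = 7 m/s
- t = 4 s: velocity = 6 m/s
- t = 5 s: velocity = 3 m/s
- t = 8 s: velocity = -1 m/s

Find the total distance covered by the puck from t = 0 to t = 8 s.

35.25 m

Distance (not displacement) is the total path length: add the absolute areas under v-t.
0–2 s: |7| × 2 = 14 m
2–4 s: |½(7 + 6)(2)| = 13 m
4–5 s: |½(6 + 3)(1)| = 4.5 m
5–8 s: v = 0 at t = 7.25 s; triangle areas 3.375 + 0.375 = 3.75 m
Total distance = 35.25 m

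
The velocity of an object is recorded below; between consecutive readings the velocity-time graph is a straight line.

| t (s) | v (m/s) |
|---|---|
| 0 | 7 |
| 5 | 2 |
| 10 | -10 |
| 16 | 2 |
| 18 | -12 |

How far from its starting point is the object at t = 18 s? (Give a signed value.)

-31.5 m

Displacement is the signed area under the v-t curve.
0–5 s: ½(7 + 2)(5) = 22.5 m
5–10 s: ½(2 + -10)(5) = -20 m
10–16 s: ½(-10 + 2)(6) = -24 m
16–18 s: ½(2 + -12)(2) = -10 m
Net displacement = -31.5 m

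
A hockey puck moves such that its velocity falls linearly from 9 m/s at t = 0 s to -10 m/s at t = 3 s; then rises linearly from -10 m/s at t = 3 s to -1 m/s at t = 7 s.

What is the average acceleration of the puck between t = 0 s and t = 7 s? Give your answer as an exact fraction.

Average acceleration = Δv/Δt = (-1 − 9)/(7 − 0) = -10/7 m/s².

-10/7 m/s²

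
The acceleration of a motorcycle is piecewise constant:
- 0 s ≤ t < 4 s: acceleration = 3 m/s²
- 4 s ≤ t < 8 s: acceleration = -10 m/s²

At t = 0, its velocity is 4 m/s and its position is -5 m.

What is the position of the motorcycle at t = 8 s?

On each constant-a segment, Δv = aΔt and Δx = v₀Δt + ½aΔt²; chain segment to segment.
0–4 s: v starts 4 m/s; Δx = 4·4 + ½·3·4² = 40 m; v ends 16 m/s.
4–8 s: v starts 16 m/s; Δx = 16·4 + ½·-10·4² = -16 m; v ends -24 m/s.
x(8) = -5 + Σ Δx = 19 m.

19 m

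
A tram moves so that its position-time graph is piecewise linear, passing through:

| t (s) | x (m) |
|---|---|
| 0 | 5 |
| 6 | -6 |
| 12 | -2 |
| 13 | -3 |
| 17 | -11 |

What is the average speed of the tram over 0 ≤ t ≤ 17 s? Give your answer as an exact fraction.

Average speed = (total path length)/(elapsed time); on a piecewise-linear x-t graph the path length is Σ|Δx|.
0–6 s: |Δx| = |-6 − 5| = 11 m
6–12 s: |Δx| = |-2 − -6| = 4 m
12–13 s: |Δx| = |-3 − -2| = 1 m
13–17 s: |Δx| = |-11 − -3| = 8 m
Total path = 24 m; average speed = 24/17 = 24/17 m/s.

24/17 m/s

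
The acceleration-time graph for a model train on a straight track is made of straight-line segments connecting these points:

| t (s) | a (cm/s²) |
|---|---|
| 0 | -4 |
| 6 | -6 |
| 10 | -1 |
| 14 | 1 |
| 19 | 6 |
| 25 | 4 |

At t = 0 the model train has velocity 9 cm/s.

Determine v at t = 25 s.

Δv equals the area under the a-t graph; then v = v₀ + Δv.
0–6 s: ½(-4 + -6)(6) = -30 cm/s
6–10 s: ½(-6 + -1)(4) = -14 cm/s
10–14 s: ½(-1 + 1)(4) = 0 cm/s
14–19 s: ½(1 + 6)(5) = 17.5 cm/s
19–25 s: ½(6 + 4)(6) = 30 cm/s
Δv = 3.5 cm/s, so v(25) = 9 + (3.5) = 12.5 cm/s.

12.5 cm/s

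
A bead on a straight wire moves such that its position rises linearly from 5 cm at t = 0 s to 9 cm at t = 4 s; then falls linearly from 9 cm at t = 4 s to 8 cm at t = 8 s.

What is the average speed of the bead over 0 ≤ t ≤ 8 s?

0.625 cm/s

Average speed = (total path length)/(elapsed time); on a piecewise-linear x-t graph the path length is Σ|Δx|.
0–4 s: |Δx| = |9 − 5| = 4 cm
4–8 s: |Δx| = |8 − 9| = 1 cm
Total path = 5 cm; average speed = 5/8 = 0.625 cm/s.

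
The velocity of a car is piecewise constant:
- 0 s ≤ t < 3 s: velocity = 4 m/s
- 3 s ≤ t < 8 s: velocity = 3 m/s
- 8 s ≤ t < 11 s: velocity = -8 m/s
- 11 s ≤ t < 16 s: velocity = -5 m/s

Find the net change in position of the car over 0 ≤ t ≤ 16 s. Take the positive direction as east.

Net displacement equals the area under the velocity-time graph (areas below the axis count negative).
0–3 s: 4 × 3 = 12 m
3–8 s: 3 × 5 = 15 m
8–11 s: -8 × 3 = -24 m
11–16 s: -5 × 5 = -25 m
Net displacement = -22 m

-22 m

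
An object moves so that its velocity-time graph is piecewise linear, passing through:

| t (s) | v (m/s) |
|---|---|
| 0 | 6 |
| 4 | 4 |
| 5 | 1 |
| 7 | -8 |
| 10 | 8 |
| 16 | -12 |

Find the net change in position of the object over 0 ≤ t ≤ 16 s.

3.5 m

Net displacement equals the area under the velocity-time graph (areas below the axis count negative).
0–4 s: ½(6 + 4)(4) = 20 m
4–5 s: ½(4 + 1)(1) = 2.5 m
5–7 s: ½(1 + -8)(2) = -7 m
7–10 s: ½(-8 + 8)(3) = 0 m
10–16 s: ½(8 + -12)(6) = -12 m
Net displacement = 3.5 m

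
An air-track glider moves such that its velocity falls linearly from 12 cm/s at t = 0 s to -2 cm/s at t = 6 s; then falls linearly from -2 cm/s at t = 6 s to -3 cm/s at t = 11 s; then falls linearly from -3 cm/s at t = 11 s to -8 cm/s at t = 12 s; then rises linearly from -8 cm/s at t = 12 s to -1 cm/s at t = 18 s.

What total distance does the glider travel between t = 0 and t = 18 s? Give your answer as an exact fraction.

Distance (not displacement) is the total path length: add the absolute areas under v-t.
0–6 s: v = 0 at t = 36/7 s; triangle areas 216/7 + 6/7 = 222/7 cm
6–11 s: |½(-2 + -3)(5)| = 12.5 cm
11–12 s: |½(-3 + -8)(1)| = 5.5 cm
12–18 s: |½(-8 + -1)(6)| = 27 cm
Total distance = 537/7 cm

537/7 cm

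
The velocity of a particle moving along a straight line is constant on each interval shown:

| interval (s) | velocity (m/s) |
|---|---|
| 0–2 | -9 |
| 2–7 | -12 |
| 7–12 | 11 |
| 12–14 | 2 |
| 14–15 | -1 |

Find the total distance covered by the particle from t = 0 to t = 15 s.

Distance (not displacement) is the total path length: add the absolute areas under v-t.
0–2 s: |-9| × 2 = 18 m
2–7 s: |-12| × 5 = 60 m
7–12 s: |11| × 5 = 55 m
12–14 s: |2| × 2 = 4 m
14–15 s: |-1| × 1 = 1 m
Total distance = 138 m

138 m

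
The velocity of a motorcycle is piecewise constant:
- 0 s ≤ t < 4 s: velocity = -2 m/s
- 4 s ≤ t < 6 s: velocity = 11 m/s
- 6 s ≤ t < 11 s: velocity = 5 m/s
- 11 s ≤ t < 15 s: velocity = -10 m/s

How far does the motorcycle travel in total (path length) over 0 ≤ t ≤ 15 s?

Distance (not displacement) is the total path length: add the absolute areas under v-t.
0–4 s: |-2| × 4 = 8 m
4–6 s: |11| × 2 = 22 m
6–11 s: |5| × 5 = 25 m
11–15 s: |-10| × 4 = 40 m
Total distance = 95 m

95 m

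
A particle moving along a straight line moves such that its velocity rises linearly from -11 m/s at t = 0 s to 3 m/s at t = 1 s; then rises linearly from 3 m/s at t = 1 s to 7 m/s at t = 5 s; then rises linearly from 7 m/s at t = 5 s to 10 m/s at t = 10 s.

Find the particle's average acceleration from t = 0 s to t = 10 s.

2.1 m/s²

Average acceleration = Δv/Δt = (10 − -11)/(10 − 0) = 2.1 m/s².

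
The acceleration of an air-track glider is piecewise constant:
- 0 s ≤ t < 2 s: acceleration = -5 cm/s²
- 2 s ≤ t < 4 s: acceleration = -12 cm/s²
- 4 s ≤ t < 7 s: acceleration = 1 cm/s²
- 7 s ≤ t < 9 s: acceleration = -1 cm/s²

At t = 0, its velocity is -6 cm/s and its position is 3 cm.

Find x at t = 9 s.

On each constant-a segment, Δv = aΔt and Δx = v₀Δt + ½aΔt²; chain segment to segment.
0–2 s: v starts -6 cm/s; Δx = -6·2 + ½·-5·2² = -22 cm; v ends -16 cm/s.
2–4 s: v starts -16 cm/s; Δx = -16·2 + ½·-12·2² = -56 cm; v ends -40 cm/s.
4–7 s: v starts -40 cm/s; Δx = -40·3 + ½·1·3² = -115.5 cm; v ends -37 cm/s.
7–9 s: v starts -37 cm/s; Δx = -37·2 + ½·-1·2² = -76 cm; v ends -39 cm/s.
x(9) = 3 + Σ Δx = -266.5 cm.

-266.5 cm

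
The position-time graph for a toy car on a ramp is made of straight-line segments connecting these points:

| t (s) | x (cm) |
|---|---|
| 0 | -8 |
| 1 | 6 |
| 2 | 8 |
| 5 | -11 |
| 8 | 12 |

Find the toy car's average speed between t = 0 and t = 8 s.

7.25 cm/s

Average speed = (total path length)/(elapsed time); on a piecewise-linear x-t graph the path length is Σ|Δx|.
0–1 s: |Δx| = |6 − -8| = 14 cm
1–2 s: |Δx| = |8 − 6| = 2 cm
2–5 s: |Δx| = |-11 − 8| = 19 cm
5–8 s: |Δx| = |12 − -11| = 23 cm
Total path = 58 cm; average speed = 58/8 = 7.25 cm/s.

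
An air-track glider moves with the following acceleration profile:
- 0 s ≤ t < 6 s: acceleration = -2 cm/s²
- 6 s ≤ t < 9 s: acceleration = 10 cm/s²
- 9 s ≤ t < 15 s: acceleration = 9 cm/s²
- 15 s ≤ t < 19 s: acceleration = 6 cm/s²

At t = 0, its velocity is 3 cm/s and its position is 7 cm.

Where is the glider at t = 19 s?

On each constant-a segment, Δv = aΔt and Δx = v₀Δt + ½aΔt²; chain segment to segment.
0–6 s: v starts 3 cm/s; Δx = 3·6 + ½·-2·6² = -18 cm; v ends -9 cm/s.
6–9 s: v starts -9 cm/s; Δx = -9·3 + ½·10·3² = 18 cm; v ends 21 cm/s.
9–15 s: v starts 21 cm/s; Δx = 21·6 + ½·9·6² = 288 cm; v ends 75 cm/s.
15–19 s: v starts 75 cm/s; Δx = 75·4 + ½·6·4² = 348 cm; v ends 99 cm/s.
x(19) = 7 + Σ Δx = 643 cm.

643 cm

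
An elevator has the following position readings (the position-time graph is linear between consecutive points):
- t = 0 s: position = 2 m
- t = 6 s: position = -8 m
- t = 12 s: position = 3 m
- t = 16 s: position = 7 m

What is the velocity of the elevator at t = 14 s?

1 m/s

Velocity is the slope of the x-t graph on 12–16 s: (7 − 3)/(16 − 12) = 1 m/s.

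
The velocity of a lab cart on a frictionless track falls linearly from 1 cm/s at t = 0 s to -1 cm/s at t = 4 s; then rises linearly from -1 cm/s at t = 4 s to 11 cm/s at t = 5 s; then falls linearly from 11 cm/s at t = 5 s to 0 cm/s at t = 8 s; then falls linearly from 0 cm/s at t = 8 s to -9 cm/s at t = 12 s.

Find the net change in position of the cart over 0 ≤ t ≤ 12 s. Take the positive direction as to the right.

3.5 cm

Net displacement equals the area under the velocity-time graph (areas below the axis count negative).
0–4 s: ½(1 + -1)(4) = 0 cm
4–5 s: ½(-1 + 11)(1) = 5 cm
5–8 s: ½(11 + 0)(3) = 16.5 cm
8–12 s: ½(0 + -9)(4) = -18 cm
Net displacement = 3.5 cm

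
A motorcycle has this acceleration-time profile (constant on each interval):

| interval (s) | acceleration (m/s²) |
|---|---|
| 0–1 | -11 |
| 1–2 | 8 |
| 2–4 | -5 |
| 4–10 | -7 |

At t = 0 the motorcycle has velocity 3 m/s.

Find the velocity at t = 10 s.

Δv equals the area under the a-t graph; then v = v₀ + Δv.
0–1 s: -11 × 1 = -11 m/s
1–2 s: 8 × 1 = 8 m/s
2–4 s: -5 × 2 = -10 m/s
4–10 s: -7 × 6 = -42 m/s
Δv = -55 m/s, so v(10) = 3 + (-55) = -52 m/s.

-52 m/s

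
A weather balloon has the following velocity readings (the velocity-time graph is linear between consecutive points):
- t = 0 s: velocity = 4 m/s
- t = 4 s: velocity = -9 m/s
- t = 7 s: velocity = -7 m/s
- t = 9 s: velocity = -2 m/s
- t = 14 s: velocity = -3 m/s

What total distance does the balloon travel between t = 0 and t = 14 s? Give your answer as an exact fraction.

1571/26 m

Total distance travelled is ∫|v| dt — sum the magnitudes of each area piece.
0–4 s: v = 0 at t = 16/13 s; triangle areas 32/13 + 162/13 = 194/13 m
4–7 s: |½(-9 + -7)(3)| = 24 m
7–9 s: |½(-7 + -2)(2)| = 9 m
9–14 s: |½(-2 + -3)(5)| = 12.5 m
Total distance = 1571/26 m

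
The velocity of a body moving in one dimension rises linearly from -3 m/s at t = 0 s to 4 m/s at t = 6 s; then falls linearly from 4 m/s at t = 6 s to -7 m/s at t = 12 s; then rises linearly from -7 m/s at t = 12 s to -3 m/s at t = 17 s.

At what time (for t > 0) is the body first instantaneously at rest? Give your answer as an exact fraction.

t = 18/7 s

v changes sign on 0–6 s (from -3 to 4); the graph is linear there, so v = 0 at t = 0 + (3)·(6 − 0)/(4 − -3) = 18/7 s.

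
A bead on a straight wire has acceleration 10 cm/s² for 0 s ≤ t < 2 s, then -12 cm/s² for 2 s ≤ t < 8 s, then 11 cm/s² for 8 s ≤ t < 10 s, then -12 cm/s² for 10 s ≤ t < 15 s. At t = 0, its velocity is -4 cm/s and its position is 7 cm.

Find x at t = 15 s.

On each constant-a segment, Δv = aΔt and Δx = v₀Δt + ½aΔt²; chain segment to segment.
0–2 s: v starts -4 cm/s; Δx = -4·2 + ½·10·2² = 12 cm; v ends 16 cm/s.
2–8 s: v starts 16 cm/s; Δx = 16·6 + ½·-12·6² = -120 cm; v ends -56 cm/s.
8–10 s: v starts -56 cm/s; Δx = -56·2 + ½·11·2² = -90 cm; v ends -34 cm/s.
10–15 s: v starts -34 cm/s; Δx = -34·5 + ½·-12·5² = -320 cm; v ends -94 cm/s.
x(15) = 7 + Σ Δx = -511 cm.

-511 cm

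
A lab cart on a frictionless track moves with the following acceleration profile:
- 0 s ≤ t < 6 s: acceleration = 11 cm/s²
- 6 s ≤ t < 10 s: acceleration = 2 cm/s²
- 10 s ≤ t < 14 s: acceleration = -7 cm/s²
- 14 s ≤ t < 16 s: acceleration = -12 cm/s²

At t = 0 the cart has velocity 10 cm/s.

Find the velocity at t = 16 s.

Δv equals the area under the a-t graph; then v = v₀ + Δv.
0–6 s: 11 × 6 = 66 cm/s
6–10 s: 2 × 4 = 8 cm/s
10–14 s: -7 × 4 = -28 cm/s
14–16 s: -12 × 2 = -24 cm/s
Δv = 22 cm/s, so v(16) = 10 + (22) = 32 cm/s.

32 cm/s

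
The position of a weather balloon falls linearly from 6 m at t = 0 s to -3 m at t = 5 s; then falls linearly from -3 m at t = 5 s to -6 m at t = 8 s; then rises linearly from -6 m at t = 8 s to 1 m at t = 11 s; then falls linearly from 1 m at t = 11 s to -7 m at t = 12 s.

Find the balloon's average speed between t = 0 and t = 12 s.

Average speed = (total path length)/(elapsed time); on a piecewise-linear x-t graph the path length is Σ|Δx|.
0–5 s: |Δx| = |-3 − 6| = 9 m
5–8 s: |Δx| = |-6 − -3| = 3 m
8–11 s: |Δx| = |1 − -6| = 7 m
11–12 s: |Δx| = |-7 − 1| = 8 m
Total path = 27 m; average speed = 27/12 = 2.25 m/s.

2.25 m/s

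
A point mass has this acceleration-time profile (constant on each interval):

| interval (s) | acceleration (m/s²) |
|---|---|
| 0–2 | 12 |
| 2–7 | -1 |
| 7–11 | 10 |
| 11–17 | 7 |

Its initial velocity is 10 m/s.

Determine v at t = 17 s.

111 m/s

Δv equals the area under the a-t graph; then v = v₀ + Δv.
0–2 s: 12 × 2 = 24 m/s
2–7 s: -1 × 5 = -5 m/s
7–11 s: 10 × 4 = 40 m/s
11–17 s: 7 × 6 = 42 m/s
Δv = 101 m/s, so v(17) = 10 + (101) = 111 m/s.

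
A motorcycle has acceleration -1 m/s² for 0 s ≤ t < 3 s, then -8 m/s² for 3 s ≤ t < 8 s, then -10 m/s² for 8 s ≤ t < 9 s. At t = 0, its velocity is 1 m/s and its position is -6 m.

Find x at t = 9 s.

On each constant-a segment, Δv = aΔt and Δx = v₀Δt + ½aΔt²; chain segment to segment.
0–3 s: v starts 1 m/s; Δx = 1·3 + ½·-1·3² = -1.5 m; v ends -2 m/s.
3–8 s: v starts -2 m/s; Δx = -2·5 + ½·-8·5² = -110 m; v ends -42 m/s.
8–9 s: v starts -42 m/s; Δx = -42·1 + ½·-10·1² = -47 m; v ends -52 m/s.
x(9) = -6 + Σ Δx = -164.5 m.

-164.5 m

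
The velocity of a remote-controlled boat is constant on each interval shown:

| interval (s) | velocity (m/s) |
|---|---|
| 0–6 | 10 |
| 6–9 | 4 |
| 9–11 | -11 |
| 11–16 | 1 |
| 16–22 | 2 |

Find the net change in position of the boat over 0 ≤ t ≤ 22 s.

67 m

Net displacement equals the area under the velocity-time graph (areas below the axis count negative).
0–6 s: 10 × 6 = 60 m
6–9 s: 4 × 3 = 12 m
9–11 s: -11 × 2 = -22 m
11–16 s: 1 × 5 = 5 m
16–22 s: 2 × 6 = 12 m
Net displacement = 67 m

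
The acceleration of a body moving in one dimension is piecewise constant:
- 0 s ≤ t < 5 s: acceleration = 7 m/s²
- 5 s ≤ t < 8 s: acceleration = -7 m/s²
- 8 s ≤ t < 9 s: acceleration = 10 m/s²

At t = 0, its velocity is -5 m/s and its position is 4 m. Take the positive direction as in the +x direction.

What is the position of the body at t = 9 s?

139 m

On each constant-a segment, Δv = aΔt and Δx = v₀Δt + ½aΔt²; chain segment to segment.
0–5 s: v starts -5 m/s; Δx = -5·5 + ½·7·5² = 62.5 m; v ends 30 m/s.
5–8 s: v starts 30 m/s; Δx = 30·3 + ½·-7·3² = 58.5 m; v ends 9 m/s.
8–9 s: v starts 9 m/s; Δx = 9·1 + ½·10·1² = 14 m; v ends 19 m/s.
x(9) = 4 + Σ Δx = 139 m.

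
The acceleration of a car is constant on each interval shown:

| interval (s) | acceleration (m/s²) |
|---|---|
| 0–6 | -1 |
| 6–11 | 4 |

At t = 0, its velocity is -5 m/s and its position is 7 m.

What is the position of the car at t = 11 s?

-46 m

On each constant-a segment, Δv = aΔt and Δx = v₀Δt + ½aΔt²; chain segment to segment.
0–6 s: v starts -5 m/s; Δx = -5·6 + ½·-1·6² = -48 m; v ends -11 m/s.
6–11 s: v starts -11 m/s; Δx = -11·5 + ½·4·5² = -5 m; v ends 9 m/s.
x(11) = 7 + Σ Δx = -46 m.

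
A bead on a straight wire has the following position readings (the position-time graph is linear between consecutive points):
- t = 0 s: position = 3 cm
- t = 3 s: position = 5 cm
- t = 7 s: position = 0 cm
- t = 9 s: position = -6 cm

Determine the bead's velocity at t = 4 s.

-1.25 cm/s

Velocity is the slope of the x-t graph on 3–7 s: (0 − 5)/(7 − 3) = -1.25 cm/s.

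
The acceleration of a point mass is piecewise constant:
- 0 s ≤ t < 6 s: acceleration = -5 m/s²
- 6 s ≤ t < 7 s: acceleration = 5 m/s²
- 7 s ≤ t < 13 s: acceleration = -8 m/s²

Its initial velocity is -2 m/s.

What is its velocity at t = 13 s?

-75 m/s

Δv equals the area under the a-t graph; then v = v₀ + Δv.
0–6 s: -5 × 6 = -30 m/s
6–7 s: 5 × 1 = 5 m/s
7–13 s: -8 × 6 = -48 m/s
Δv = -73 m/s, so v(13) = -2 + (-73) = -75 m/s.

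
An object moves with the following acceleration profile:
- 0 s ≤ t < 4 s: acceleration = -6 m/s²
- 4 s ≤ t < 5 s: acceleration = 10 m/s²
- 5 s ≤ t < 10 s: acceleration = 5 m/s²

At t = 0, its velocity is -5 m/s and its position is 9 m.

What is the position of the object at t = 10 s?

-115.5 m

On each constant-a segment, Δv = aΔt and Δx = v₀Δt + ½aΔt²; chain segment to segment.
0–4 s: v starts -5 m/s; Δx = -5·4 + ½·-6·4² = -68 m; v ends -29 m/s.
4–5 s: v starts -29 m/s; Δx = -29·1 + ½·10·1² = -24 m; v ends -19 m/s.
5–10 s: v starts -19 m/s; Δx = -19·5 + ½·5·5² = -32.5 m; v ends 6 m/s.
x(10) = 9 + Σ Δx = -115.5 m.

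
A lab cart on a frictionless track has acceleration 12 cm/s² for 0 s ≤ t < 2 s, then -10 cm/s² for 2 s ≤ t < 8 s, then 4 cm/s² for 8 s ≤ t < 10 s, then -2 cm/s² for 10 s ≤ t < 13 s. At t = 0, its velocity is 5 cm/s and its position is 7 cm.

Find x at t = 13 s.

On each constant-a segment, Δv = aΔt and Δx = v₀Δt + ½aΔt²; chain segment to segment.
0–2 s: v starts 5 cm/s; Δx = 5·2 + ½·12·2² = 34 cm; v ends 29 cm/s.
2–8 s: v starts 29 cm/s; Δx = 29·6 + ½·-10·6² = -6 cm; v ends -31 cm/s.
8–10 s: v starts -31 cm/s; Δx = -31·2 + ½·4·2² = -54 cm; v ends -23 cm/s.
10–13 s: v starts -23 cm/s; Δx = -23·3 + ½·-2·3² = -78 cm; v ends -29 cm/s.
x(13) = 7 + Σ Δx = -97 cm.

-97 cm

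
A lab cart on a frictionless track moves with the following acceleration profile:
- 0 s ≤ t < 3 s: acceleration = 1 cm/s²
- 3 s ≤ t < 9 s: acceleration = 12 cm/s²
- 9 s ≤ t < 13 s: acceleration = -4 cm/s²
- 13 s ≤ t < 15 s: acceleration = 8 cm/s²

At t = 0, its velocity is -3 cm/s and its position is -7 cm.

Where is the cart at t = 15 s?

On each constant-a segment, Δv = aΔt and Δx = v₀Δt + ½aΔt²; chain segment to segment.
0–3 s: v starts -3 cm/s; Δx = -3·3 + ½·1·3² = -4.5 cm; v ends 0 cm/s.
3–9 s: v starts 0 cm/s; Δx = 0·6 + ½·12·6² = 216 cm; v ends 72 cm/s.
9–13 s: v starts 72 cm/s; Δx = 72·4 + ½·-4·4² = 256 cm; v ends 56 cm/s.
13–15 s: v starts 56 cm/s; Δx = 56·2 + ½·8·2² = 128 cm; v ends 72 cm/s.
x(15) = -7 + Σ Δx = 588.5 cm.

588.5 cm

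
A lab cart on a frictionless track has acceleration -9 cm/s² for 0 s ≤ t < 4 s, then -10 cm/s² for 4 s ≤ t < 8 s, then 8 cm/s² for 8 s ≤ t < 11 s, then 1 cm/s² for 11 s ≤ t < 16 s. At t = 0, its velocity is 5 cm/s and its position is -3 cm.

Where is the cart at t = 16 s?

-658.5 cm

On each constant-a segment, Δv = aΔt and Δx = v₀Δt + ½aΔt²; chain segment to segment.
0–4 s: v starts 5 cm/s; Δx = 5·4 + ½·-9·4² = -52 cm; v ends -31 cm/s.
4–8 s: v starts -31 cm/s; Δx = -31·4 + ½·-10·4² = -204 cm; v ends -71 cm/s.
8–11 s: v starts -71 cm/s; Δx = -71·3 + ½·8·3² = -177 cm; v ends -47 cm/s.
11–16 s: v starts -47 cm/s; Δx = -47·5 + ½·1·5² = -222.5 cm; v ends -42 cm/s.
x(16) = -3 + Σ Δx = -658.5 cm.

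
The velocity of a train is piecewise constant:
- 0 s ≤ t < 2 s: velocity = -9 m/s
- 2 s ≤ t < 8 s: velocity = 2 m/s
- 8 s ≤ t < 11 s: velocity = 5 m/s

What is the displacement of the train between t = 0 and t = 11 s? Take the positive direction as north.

9 m

Displacement is the signed area under the v-t curve.
0–2 s: -9 × 2 = -18 m
2–8 s: 2 × 6 = 12 m
8–11 s: 5 × 3 = 15 m
Net displacement = 9 m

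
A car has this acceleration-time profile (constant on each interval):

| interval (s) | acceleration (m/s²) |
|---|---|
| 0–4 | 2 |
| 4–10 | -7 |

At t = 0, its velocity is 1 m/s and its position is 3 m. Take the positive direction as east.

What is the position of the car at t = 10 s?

On each constant-a segment, Δv = aΔt and Δx = v₀Δt + ½aΔt²; chain segment to segment.
0–4 s: v starts 1 m/s; Δx = 1·4 + ½·2·4² = 20 m; v ends 9 m/s.
4–10 s: v starts 9 m/s; Δx = 9·6 + ½·-7·6² = -72 m; v ends -33 m/s.
x(10) = 3 + Σ Δx = -49 m.

-49 m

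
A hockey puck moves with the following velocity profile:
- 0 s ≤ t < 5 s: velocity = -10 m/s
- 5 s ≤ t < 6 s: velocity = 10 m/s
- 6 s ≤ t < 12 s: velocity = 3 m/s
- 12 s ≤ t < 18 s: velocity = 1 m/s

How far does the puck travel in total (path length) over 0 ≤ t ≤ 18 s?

Total distance travelled is ∫|v| dt — sum the magnitudes of each area piece.
0–5 s: |-10| × 5 = 50 m
5–6 s: |10| × 1 = 10 m
6–12 s: |3| × 6 = 18 m
12–18 s: |1| × 6 = 6 m
Total distance = 84 m

84 m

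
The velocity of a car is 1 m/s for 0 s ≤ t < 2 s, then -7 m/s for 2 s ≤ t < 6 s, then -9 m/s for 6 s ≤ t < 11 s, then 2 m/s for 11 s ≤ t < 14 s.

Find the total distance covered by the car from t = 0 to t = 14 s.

Distance (not displacement) is the total path length: add the absolute areas under v-t.
0–2 s: |1| × 2 = 2 m
2–6 s: |-7| × 4 = 28 m
6–11 s: |-9| × 5 = 45 m
11–14 s: |2| × 3 = 6 m
Total distance = 81 m

81 m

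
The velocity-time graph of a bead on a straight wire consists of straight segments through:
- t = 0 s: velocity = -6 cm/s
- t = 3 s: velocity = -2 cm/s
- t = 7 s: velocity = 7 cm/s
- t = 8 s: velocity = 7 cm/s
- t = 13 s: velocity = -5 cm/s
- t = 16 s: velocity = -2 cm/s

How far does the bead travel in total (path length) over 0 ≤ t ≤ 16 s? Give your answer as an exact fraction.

2041/36 cm

Distance (not displacement) is the total path length: add the absolute areas under v-t.
0–3 s: |½(-6 + -2)(3)| = 12 cm
3–7 s: v = 0 at t = 35/9 s; triangle areas 8/9 + 98/9 = 106/9 cm
7–8 s: |7| × 1 = 7 cm
8–13 s: v = 0 at t = 131/12 s; triangle areas 245/24 + 125/24 = 185/12 cm
13–16 s: |½(-5 + -2)(3)| = 10.5 cm
Total distance = 2041/36 cm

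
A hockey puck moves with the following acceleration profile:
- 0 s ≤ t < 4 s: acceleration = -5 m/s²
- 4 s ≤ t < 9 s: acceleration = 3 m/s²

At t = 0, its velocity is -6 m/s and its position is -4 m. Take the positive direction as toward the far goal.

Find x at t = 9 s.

-160.5 m

On each constant-a segment, Δv = aΔt and Δx = v₀Δt + ½aΔt²; chain segment to segment.
0–4 s: v starts -6 m/s; Δx = -6·4 + ½·-5·4² = -64 m; v ends -26 m/s.
4–9 s: v starts -26 m/s; Δx = -26·5 + ½·3·5² = -92.5 m; v ends -11 m/s.
x(9) = -4 + Σ Δx = -160.5 m.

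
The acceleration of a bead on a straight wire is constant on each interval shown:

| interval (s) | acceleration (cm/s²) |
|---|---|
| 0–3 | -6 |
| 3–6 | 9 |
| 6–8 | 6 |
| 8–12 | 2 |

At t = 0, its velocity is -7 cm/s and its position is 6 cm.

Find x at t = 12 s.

11.5 cm

On each constant-a segment, Δv = aΔt and Δx = v₀Δt + ½aΔt²; chain segment to segment.
0–3 s: v starts -7 cm/s; Δx = -7·3 + ½·-6·3² = -48 cm; v ends -25 cm/s.
3–6 s: v starts -25 cm/s; Δx = -25·3 + ½·9·3² = -34.5 cm; v ends 2 cm/s.
6–8 s: v starts 2 cm/s; Δx = 2·2 + ½·6·2² = 16 cm; v ends 14 cm/s.
8–12 s: v starts 14 cm/s; Δx = 14·4 + ½·2·4² = 72 cm; v ends 22 cm/s.
x(12) = 6 + Σ Δx = 11.5 cm.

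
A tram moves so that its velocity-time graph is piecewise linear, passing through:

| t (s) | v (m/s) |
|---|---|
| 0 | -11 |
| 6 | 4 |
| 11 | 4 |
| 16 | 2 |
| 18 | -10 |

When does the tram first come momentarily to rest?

v changes sign on 0–6 s (from -11 to 4); the graph is linear there, so v = 0 at t = 0 + (11)·(6 − 0)/(4 − -11) = 4.4 s.

t = 4.4 s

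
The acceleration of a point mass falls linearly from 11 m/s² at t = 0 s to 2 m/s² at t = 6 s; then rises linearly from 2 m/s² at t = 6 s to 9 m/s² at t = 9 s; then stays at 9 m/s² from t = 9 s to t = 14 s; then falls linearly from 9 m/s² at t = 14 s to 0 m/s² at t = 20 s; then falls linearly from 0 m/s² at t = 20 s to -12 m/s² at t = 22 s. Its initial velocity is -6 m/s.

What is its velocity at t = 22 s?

Δv equals the area under the a-t graph; then v = v₀ + Δv.
0–6 s: ½(11 + 2)(6) = 39 m/s
6–9 s: ½(2 + 9)(3) = 16.5 m/s
9–14 s: 9 × 5 = 45 m/s
14–20 s: ½(9 + 0)(6) = 27 m/s
20–22 s: ½(0 + -12)(2) = -12 m/s
Δv = 115.5 m/s, so v(22) = -6 + (115.5) = 109.5 m/s.

109.5 m/s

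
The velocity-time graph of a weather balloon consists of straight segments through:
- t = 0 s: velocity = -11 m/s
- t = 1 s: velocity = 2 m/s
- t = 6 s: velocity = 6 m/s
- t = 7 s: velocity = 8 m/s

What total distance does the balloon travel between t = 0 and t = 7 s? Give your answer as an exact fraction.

827/26 m

Distance (not displacement) is the total path length: add the absolute areas under v-t.
0–1 s: v = 0 at t = 11/13 s; triangle areas 121/26 + 2/13 = 125/26 m
1–6 s: |½(2 + 6)(5)| = 20 m
6–7 s: |½(6 + 8)(1)| = 7 m
Total distance = 827/26 m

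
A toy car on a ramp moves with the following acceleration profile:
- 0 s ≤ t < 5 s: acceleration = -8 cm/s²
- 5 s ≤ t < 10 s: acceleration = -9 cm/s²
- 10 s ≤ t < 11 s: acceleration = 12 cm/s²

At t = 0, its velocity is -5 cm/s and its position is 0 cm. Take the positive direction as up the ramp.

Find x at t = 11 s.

-546.5 cm

On each constant-a segment, Δv = aΔt and Δx = v₀Δt + ½aΔt²; chain segment to segment.
0–5 s: v starts -5 cm/s; Δx = -5·5 + ½·-8·5² = -125 cm; v ends -45 cm/s.
5–10 s: v starts -45 cm/s; Δx = -45·5 + ½·-9·5² = -337.5 cm; v ends -90 cm/s.
10–11 s: v starts -90 cm/s; Δx = -90·1 + ½·12·1² = -84 cm; v ends -78 cm/s.
x(11) = 0 + Σ Δx = -546.5 cm.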